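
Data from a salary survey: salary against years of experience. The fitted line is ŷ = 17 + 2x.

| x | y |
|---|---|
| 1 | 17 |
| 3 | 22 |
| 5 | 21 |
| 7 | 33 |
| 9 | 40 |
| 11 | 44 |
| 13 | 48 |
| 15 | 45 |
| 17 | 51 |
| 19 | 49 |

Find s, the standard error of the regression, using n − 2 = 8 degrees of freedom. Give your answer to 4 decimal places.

x=1: ŷ = 17 + 2·1 = 19; e = 17 − 19 = -2
x=3: ŷ = 17 + 2·3 = 23; e = 22 − 23 = -1
x=5: ŷ = 17 + 2·5 = 27; e = 21 − 27 = -6
x=7: ŷ = 17 + 2·7 = 31; e = 33 − 31 = 2
x=9: ŷ = 17 + 2·9 = 35; e = 40 − 35 = 5
x=11: ŷ = 17 + 2·11 = 39; e = 44 − 39 = 5
x=13: ŷ = 17 + 2·13 = 43; e = 48 − 43 = 5
x=15: ŷ = 17 + 2·15 = 47; e = 45 − 47 = -2
x=17: ŷ = 17 + 2·17 = 51; e = 51 − 51 = 0
x=19: ŷ = 17 + 2·19 = 55; e = 49 − 55 = -6
SSE = 4 + 1 + 36 + 4 + 25 + 25 + 25 + 4 + 0 + 36 = 160
s = √(160/8) = √20 ≈ 4.4721

s = 4.4721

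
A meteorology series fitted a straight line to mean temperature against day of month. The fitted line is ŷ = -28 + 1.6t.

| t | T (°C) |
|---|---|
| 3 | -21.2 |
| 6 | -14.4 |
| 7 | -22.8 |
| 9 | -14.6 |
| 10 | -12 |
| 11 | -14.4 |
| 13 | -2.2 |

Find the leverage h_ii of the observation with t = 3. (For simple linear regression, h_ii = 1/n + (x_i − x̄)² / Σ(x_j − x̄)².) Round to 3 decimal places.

t̄ = (3 + 6 + 7 + 9 + 10 + 11 + 13)/7 = 8.42857
Σ(t − t̄)² = 29.4694 + 5.89796 + 2.04082 + 0.326531 + 2.46939 + 6.61224 + 20.898 = 67.7143
h = 1/7 + (-5.42857)²/67.7143 = 0.142857 + 0.435202 = 0.578

h = 0.578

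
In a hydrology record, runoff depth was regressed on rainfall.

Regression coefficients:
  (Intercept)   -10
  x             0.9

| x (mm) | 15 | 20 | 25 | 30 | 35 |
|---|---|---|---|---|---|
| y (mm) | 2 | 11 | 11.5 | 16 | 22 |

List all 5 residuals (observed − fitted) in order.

-1.5, 3, -1, -1, 0.5

x=15: ŷ = -10 + 0.9·15 = 3.5; r = 2 − 3.5 = -1.5
x=20: ŷ = -10 + 0.9·20 = 8; r = 11 − 8 = 3
x=25: ŷ = -10 + 0.9·25 = 12.5; r = 11.5 − 12.5 = -1
x=30: ŷ = -10 + 0.9·30 = 17; r = 16 − 17 = -1
x=35: ŷ = -10 + 0.9·35 = 21.5; r = 22 − 21.5 = 0.5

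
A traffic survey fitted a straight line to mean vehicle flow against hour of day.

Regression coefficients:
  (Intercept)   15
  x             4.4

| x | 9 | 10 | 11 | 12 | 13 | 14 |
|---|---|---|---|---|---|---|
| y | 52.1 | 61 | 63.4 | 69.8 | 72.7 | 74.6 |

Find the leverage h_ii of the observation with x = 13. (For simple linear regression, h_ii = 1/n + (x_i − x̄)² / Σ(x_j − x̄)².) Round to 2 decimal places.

h = 0.30

x̄ = (9 + 10 + 11 + 12 + 13 + 14)/6 = 11.5
Σ(x − x̄)² = 6.25 + 2.25 + 0.25 + 0.25 + 2.25 + 6.25 = 17.5
h = 1/6 + (1.5)²/17.5 = 0.166667 + 0.128571 = 0.30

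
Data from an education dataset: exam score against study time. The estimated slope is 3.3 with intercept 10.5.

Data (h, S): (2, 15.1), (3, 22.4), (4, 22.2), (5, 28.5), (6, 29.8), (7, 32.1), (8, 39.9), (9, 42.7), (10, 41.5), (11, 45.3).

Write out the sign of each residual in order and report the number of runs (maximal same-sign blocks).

7 runs

h=2: Ŝ = 10.5 + 3.3·2 = 17.1; e = 15.1 − 17.1 = -2
h=3: Ŝ = 10.5 + 3.3·3 = 20.4; e = 22.4 − 20.4 = 2
h=4: Ŝ = 10.5 + 3.3·4 = 23.7; e = 22.2 − 23.7 = -1.5
h=5: Ŝ = 10.5 + 3.3·5 = 27; e = 28.5 − 27 = 1.5
h=6: Ŝ = 10.5 + 3.3·6 = 30.3; e = 29.8 − 30.3 = -0.5
h=7: Ŝ = 10.5 + 3.3·7 = 33.6; e = 32.1 − 33.6 = -1.5
h=8: Ŝ = 10.5 + 3.3·8 = 36.9; e = 39.9 − 36.9 = 3
h=9: Ŝ = 10.5 + 3.3·9 = 40.2; e = 42.7 − 40.2 = 2.5
h=10: Ŝ = 10.5 + 3.3·10 = 43.5; e = 41.5 − 43.5 = -2
h=11: Ŝ = 10.5 + 3.3·11 = 46.8; e = 45.3 − 46.8 = -1.5
Signs: − + − + − − + + − −
Runs: −×1, +×1, −×1, +×1, −×2, +×2, −×2 → 7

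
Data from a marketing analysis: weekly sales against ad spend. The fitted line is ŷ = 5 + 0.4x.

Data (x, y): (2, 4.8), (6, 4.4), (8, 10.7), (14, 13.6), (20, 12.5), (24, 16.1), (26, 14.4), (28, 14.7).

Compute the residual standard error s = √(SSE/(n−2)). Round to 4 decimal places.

s = 2.2730

x=2: ŷ = 5 + 0.4·2 = 5.8; e = 4.8 − 5.8 = -1
x=6: ŷ = 5 + 0.4·6 = 7.4; e = 4.4 − 7.4 = -3
x=8: ŷ = 5 + 0.4·8 = 8.2; e = 10.7 − 8.2 = 2.5
x=14: ŷ = 5 + 0.4·14 = 10.6; e = 13.6 − 10.6 = 3
x=20: ŷ = 5 + 0.4·20 = 13; e = 12.5 − 13 = -0.5
x=24: ŷ = 5 + 0.4·24 = 14.6; e = 16.1 − 14.6 = 1.5
x=26: ŷ = 5 + 0.4·26 = 15.4; e = 14.4 − 15.4 = -1
x=28: ŷ = 5 + 0.4·28 = 16.2; e = 14.7 − 16.2 = -1.5
SSE = 1 + 9 + 6.25 + 9 + 0.25 + 2.25 + 1 + 2.25 = 31
s = √(31/6) = √5.16667 ≈ 2.2730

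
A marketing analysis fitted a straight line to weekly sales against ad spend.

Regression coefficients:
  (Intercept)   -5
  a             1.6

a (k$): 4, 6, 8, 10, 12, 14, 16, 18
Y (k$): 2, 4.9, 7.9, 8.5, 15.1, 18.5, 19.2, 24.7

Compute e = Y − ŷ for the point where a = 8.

ŷ = -5 + 1.6·8 = 7.8
e = 7.9 − 7.8 = 0.1

e = 0.1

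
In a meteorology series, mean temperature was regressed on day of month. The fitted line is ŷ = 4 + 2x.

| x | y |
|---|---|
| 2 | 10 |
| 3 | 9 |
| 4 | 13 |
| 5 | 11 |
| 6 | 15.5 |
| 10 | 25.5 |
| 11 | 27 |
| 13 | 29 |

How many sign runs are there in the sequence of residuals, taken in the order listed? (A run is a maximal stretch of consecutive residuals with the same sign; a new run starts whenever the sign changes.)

6 runs

x=2: ŷ = 4 + 2·2 = 8; e = 10 − 8 = 2
x=3: ŷ = 4 + 2·3 = 10; e = 9 − 10 = -1
x=4: ŷ = 4 + 2·4 = 12; e = 13 − 12 = 1
x=5: ŷ = 4 + 2·5 = 14; e = 11 − 14 = -3
x=6: ŷ = 4 + 2·6 = 16; e = 15.5 − 16 = -0.5
x=10: ŷ = 4 + 2·10 = 24; e = 25.5 − 24 = 1.5
x=11: ŷ = 4 + 2·11 = 26; e = 27 − 26 = 1
x=13: ŷ = 4 + 2·13 = 30; e = 29 − 30 = -1
Signs: + − + − − + + −
Runs: +×1, −×1, +×1, −×2, +×2, −×1 → 6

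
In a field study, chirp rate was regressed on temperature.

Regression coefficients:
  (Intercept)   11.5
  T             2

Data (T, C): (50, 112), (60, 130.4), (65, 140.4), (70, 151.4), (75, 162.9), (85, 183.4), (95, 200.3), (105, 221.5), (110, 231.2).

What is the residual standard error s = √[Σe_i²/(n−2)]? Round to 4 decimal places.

s = 1.1820

T=50: Ĉ = 11.5 + 2·50 = 111.5; e = 112 − 111.5 = 0.5
T=60: Ĉ = 11.5 + 2·60 = 131.5; e = 130.4 − 131.5 = -1.1
T=65: Ĉ = 11.5 + 2·65 = 141.5; e = 140.4 − 141.5 = -1.1
T=70: Ĉ = 11.5 + 2·70 = 151.5; e = 151.4 − 151.5 = -0.1
T=75: Ĉ = 11.5 + 2·75 = 161.5; e = 162.9 − 161.5 = 1.4
T=85: Ĉ = 11.5 + 2·85 = 181.5; e = 183.4 − 181.5 = 1.9
T=95: Ĉ = 11.5 + 2·95 = 201.5; e = 200.3 − 201.5 = -1.2
T=105: Ĉ = 11.5 + 2·105 = 221.5; e = 221.5 − 221.5 = 0
T=110: Ĉ = 11.5 + 2·110 = 231.5; e = 231.2 − 231.5 = -0.3
SSE = 0.25 + 1.21 + 1.21 + 0.01 + 1.96 + 3.61 + 1.44 + 0 + 0.09 = 9.78
s = √(9.78/7) = √1.39714 ≈ 1.1820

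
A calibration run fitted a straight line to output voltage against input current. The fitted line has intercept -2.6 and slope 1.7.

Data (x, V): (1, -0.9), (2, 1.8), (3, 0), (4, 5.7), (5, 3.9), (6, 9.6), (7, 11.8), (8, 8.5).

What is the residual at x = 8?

r = -2.5

V̂ = -2.6 + 1.7·8 = 11
r = 8.5 − 11 = -2.5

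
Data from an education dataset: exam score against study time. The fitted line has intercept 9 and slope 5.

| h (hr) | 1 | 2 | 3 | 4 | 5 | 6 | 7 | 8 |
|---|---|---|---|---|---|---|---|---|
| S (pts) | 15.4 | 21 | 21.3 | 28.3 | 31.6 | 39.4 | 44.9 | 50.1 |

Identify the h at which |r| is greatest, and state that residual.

h=1: Ŝ = 9 + 5·1 = 14; r = 15.4 − 14 = 1.4
h=2: Ŝ = 9 + 5·2 = 19; r = 21 − 19 = 2
h=3: Ŝ = 9 + 5·3 = 24; r = 21.3 − 24 = -2.7
h=4: Ŝ = 9 + 5·4 = 29; r = 28.3 − 29 = -0.7
h=5: Ŝ = 9 + 5·5 = 34; r = 31.6 − 34 = -2.4
h=6: Ŝ = 9 + 5·6 = 39; r = 39.4 − 39 = 0.4
h=7: Ŝ = 9 + 5·7 = 44; r = 44.9 − 44 = 0.9
h=8: Ŝ = 9 + 5·8 = 49; r = 50.1 − 49 = 1.1
Largest |r| is 2.7 at h = 3, residual -2.7.

h = 3, r = -2.7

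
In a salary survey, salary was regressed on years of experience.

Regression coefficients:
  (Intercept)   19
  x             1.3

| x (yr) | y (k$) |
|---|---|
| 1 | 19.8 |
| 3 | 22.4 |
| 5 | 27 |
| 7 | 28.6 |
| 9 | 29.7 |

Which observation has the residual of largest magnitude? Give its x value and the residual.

x = 5, r = 1.5

x=1: ŷ = 19 + 1.3·1 = 20.3; r = 19.8 − 20.3 = -0.5
x=3: ŷ = 19 + 1.3·3 = 22.9; r = 22.4 − 22.9 = -0.5
x=5: ŷ = 19 + 1.3·5 = 25.5; r = 27 − 25.5 = 1.5
x=7: ŷ = 19 + 1.3·7 = 28.1; r = 28.6 − 28.1 = 0.5
x=9: ŷ = 19 + 1.3·9 = 30.7; r = 29.7 − 30.7 = -1
Largest |r| is 1.5 at x = 5, residual 1.5.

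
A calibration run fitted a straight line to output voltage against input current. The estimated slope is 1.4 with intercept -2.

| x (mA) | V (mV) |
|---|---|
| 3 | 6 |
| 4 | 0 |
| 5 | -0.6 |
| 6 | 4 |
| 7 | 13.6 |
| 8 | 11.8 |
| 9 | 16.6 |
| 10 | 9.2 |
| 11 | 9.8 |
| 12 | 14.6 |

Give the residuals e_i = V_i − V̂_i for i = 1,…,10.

3.8, -3.6, -5.6, -2.4, 5.8, 2.6, 6, -2.8, -3.6, -0.2

x=3: V̂ = -2 + 1.4·3 = 2.2; e = 6 − 2.2 = 3.8
x=4: V̂ = -2 + 1.4·4 = 3.6; e = 0 − 3.6 = -3.6
x=5: V̂ = -2 + 1.4·5 = 5; e = -0.6 − 5 = -5.6
x=6: V̂ = -2 + 1.4·6 = 6.4; e = 4 − 6.4 = -2.4
x=7: V̂ = -2 + 1.4·7 = 7.8; e = 13.6 − 7.8 = 5.8
x=8: V̂ = -2 + 1.4·8 = 9.2; e = 11.8 − 9.2 = 2.6
x=9: V̂ = -2 + 1.4·9 = 10.6; e = 16.6 − 10.6 = 6
x=10: V̂ = -2 + 1.4·10 = 12; e = 9.2 − 12 = -2.8
x=11: V̂ = -2 + 1.4·11 = 13.4; e = 9.8 − 13.4 = -3.6
x=12: V̂ = -2 + 1.4·12 = 14.8; e = 14.6 − 14.8 = -0.2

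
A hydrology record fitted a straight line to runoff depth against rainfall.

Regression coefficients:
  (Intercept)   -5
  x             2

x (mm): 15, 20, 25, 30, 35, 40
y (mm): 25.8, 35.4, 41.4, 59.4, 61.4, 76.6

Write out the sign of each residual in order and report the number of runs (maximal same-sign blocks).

x=15: ŷ = -5 + 2·15 = 25; e = 25.8 − 25 = 0.8
x=20: ŷ = -5 + 2·20 = 35; e = 35.4 − 35 = 0.4
x=25: ŷ = -5 + 2·25 = 45; e = 41.4 − 45 = -3.6
x=30: ŷ = -5 + 2·30 = 55; e = 59.4 − 55 = 4.4
x=35: ŷ = -5 + 2·35 = 65; e = 61.4 − 65 = -3.6
x=40: ŷ = -5 + 2·40 = 75; e = 76.6 − 75 = 1.6
Signs: + + − + − +
Runs: +×2, −×1, +×1, −×1, +×1 → 5

5 runs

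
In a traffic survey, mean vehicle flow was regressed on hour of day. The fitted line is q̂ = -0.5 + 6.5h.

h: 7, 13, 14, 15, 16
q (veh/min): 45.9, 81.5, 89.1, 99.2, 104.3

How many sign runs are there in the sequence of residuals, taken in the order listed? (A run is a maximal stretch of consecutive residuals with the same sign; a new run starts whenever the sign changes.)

3 runs

h=7: q̂ = -0.5 + 6.5·7 = 45; e = 45.9 − 45 = 0.9
h=13: q̂ = -0.5 + 6.5·13 = 84; e = 81.5 − 84 = -2.5
h=14: q̂ = -0.5 + 6.5·14 = 90.5; e = 89.1 − 90.5 = -1.4
h=15: q̂ = -0.5 + 6.5·15 = 97; e = 99.2 − 97 = 2.2
h=16: q̂ = -0.5 + 6.5·16 = 103.5; e = 104.3 − 103.5 = 0.8
Signs: + − − + +
Runs: +×1, −×2, +×2 → 3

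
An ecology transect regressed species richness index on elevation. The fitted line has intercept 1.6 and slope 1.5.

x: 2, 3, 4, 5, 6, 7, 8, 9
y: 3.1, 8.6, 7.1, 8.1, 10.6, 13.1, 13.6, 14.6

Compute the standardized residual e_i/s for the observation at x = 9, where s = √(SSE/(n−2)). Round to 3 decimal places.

x=2: ŷ = 1.6 + 1.5·2 = 4.6; e = 3.1 − 4.6 = -1.5
x=3: ŷ = 1.6 + 1.5·3 = 6.1; e = 8.6 − 6.1 = 2.5
x=4: ŷ = 1.6 + 1.5·4 = 7.6; e = 7.1 − 7.6 = -0.5
x=5: ŷ = 1.6 + 1.5·5 = 9.1; e = 8.1 − 9.1 = -1
x=6: ŷ = 1.6 + 1.5·6 = 10.6; e = 10.6 − 10.6 = 0
x=7: ŷ = 1.6 + 1.5·7 = 12.1; e = 13.1 − 12.1 = 1
x=8: ŷ = 1.6 + 1.5·8 = 13.6; e = 13.6 − 13.6 = 0
x=9: ŷ = 1.6 + 1.5·9 = 15.1; e = 14.6 − 15.1 = -0.5
SSE = 2.25 + 6.25 + 0.25 + 1 + 0 + 1 + 0 + 0.25 = 11
s = √(11/6) = 1.35401
e/s = -0.5 / 1.35401 = -0.369

-0.369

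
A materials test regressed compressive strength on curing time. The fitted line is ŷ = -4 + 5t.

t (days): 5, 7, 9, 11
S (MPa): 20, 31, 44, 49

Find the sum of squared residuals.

SSE = 14

t=5: ŷ = -4 + 5·5 = 21; r = 20 − 21 = -1
t=7: ŷ = -4 + 5·7 = 31; r = 31 − 31 = 0
t=9: ŷ = -4 + 5·9 = 41; r = 44 − 41 = 3
t=11: ŷ = -4 + 5·11 = 51; r = 49 − 51 = -2
SSE = 1 + 0 + 9 + 4 = 14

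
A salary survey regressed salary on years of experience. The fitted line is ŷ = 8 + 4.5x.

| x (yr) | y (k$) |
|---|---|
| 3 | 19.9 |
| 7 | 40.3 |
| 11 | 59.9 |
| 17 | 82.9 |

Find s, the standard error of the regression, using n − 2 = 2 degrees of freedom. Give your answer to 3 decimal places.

s = 2.400

x=3: ŷ = 8 + 4.5·3 = 21.5; r = 19.9 − 21.5 = -1.6
x=7: ŷ = 8 + 4.5·7 = 39.5; r = 40.3 − 39.5 = 0.8
x=11: ŷ = 8 + 4.5·11 = 57.5; r = 59.9 − 57.5 = 2.4
x=17: ŷ = 8 + 4.5·17 = 84.5; r = 82.9 − 84.5 = -1.6
SSE = 2.56 + 0.64 + 5.76 + 2.56 = 11.52
s = √(11.52/2) = √5.76 ≈ 2.400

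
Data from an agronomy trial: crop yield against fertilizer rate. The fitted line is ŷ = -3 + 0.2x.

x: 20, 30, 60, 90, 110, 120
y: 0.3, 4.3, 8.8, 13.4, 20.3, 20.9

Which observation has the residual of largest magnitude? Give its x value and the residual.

x=20: ŷ = -3 + 0.2·20 = 1; e = 0.3 − 1 = -0.7
x=30: ŷ = -3 + 0.2·30 = 3; e = 4.3 − 3 = 1.3
x=60: ŷ = -3 + 0.2·60 = 9; e = 8.8 − 9 = -0.2
x=90: ŷ = -3 + 0.2·90 = 15; e = 13.4 − 15 = -1.6
x=110: ŷ = -3 + 0.2·110 = 19; e = 20.3 − 19 = 1.3
x=120: ŷ = -3 + 0.2·120 = 21; e = 20.9 − 21 = -0.1
Largest |e| is 1.6 at x = 90, residual -1.6.

x = 90, e = -1.6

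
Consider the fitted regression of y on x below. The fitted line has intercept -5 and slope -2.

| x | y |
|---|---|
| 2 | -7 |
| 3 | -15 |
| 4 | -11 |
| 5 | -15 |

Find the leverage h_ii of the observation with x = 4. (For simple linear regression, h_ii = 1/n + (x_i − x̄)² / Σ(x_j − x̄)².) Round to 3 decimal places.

h = 0.300

x̄ = (2 + 3 + 4 + 5)/4 = 3.5
Σ(x − x̄)² = 2.25 + 0.25 + 0.25 + 2.25 = 5
h = 1/4 + (0.5)²/5 = 0.25 + 0.05 = 0.300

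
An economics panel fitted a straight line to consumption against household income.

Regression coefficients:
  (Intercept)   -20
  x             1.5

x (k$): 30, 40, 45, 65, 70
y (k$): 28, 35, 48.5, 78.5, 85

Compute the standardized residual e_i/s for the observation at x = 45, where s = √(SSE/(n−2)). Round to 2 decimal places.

x=30: ŷ = -20 + 1.5·30 = 25; e = 28 − 25 = 3
x=40: ŷ = -20 + 1.5·40 = 40; e = 35 − 40 = -5
x=45: ŷ = -20 + 1.5·45 = 47.5; e = 48.5 − 47.5 = 1
x=65: ŷ = -20 + 1.5·65 = 77.5; e = 78.5 − 77.5 = 1
x=70: ŷ = -20 + 1.5·70 = 85; e = 85 − 85 = 0
SSE = 9 + 25 + 1 + 1 + 0 = 36
s = √(36/3) = 3.4641
e/s = 1 / 3.4641 = 0.29

0.29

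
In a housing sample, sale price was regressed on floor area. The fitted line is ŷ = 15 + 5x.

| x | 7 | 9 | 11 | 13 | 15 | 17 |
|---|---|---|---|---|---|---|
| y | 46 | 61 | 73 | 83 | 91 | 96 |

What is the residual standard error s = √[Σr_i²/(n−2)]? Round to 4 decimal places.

s = 3.6056

x=7: ŷ = 15 + 5·7 = 50; r = 46 − 50 = -4
x=9: ŷ = 15 + 5·9 = 60; r = 61 − 60 = 1
x=11: ŷ = 15 + 5·11 = 70; r = 73 − 70 = 3
x=13: ŷ = 15 + 5·13 = 80; r = 83 − 80 = 3
x=15: ŷ = 15 + 5·15 = 90; r = 91 − 90 = 1
x=17: ŷ = 15 + 5·17 = 100; r = 96 − 100 = -4
SSE = 16 + 1 + 9 + 9 + 1 + 16 = 52
s = √(52/4) = √13 ≈ 3.6056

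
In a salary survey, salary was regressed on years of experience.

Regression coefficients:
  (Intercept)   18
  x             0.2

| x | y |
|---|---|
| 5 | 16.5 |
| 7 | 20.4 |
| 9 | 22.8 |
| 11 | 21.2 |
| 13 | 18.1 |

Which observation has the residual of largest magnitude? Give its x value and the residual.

x = 9, e = 3

x=5: ŷ = 18 + 0.2·5 = 19; e = 16.5 − 19 = -2.5
x=7: ŷ = 18 + 0.2·7 = 19.4; e = 20.4 − 19.4 = 1
x=9: ŷ = 18 + 0.2·9 = 19.8; e = 22.8 − 19.8 = 3
x=11: ŷ = 18 + 0.2·11 = 20.2; e = 21.2 − 20.2 = 1
x=13: ŷ = 18 + 0.2·13 = 20.6; e = 18.1 − 20.6 = -2.5
Largest |e| is 3 at x = 9, residual 3.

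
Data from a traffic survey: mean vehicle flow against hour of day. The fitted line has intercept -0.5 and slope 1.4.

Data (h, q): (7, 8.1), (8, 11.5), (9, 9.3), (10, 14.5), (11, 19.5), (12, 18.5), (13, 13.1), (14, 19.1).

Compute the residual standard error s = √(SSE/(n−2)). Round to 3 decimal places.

s = 3.111

h=7: q̂ = -0.5 + 1.4·7 = 9.3; r = 8.1 − 9.3 = -1.2
h=8: q̂ = -0.5 + 1.4·8 = 10.7; r = 11.5 − 10.7 = 0.8
h=9: q̂ = -0.5 + 1.4·9 = 12.1; r = 9.3 − 12.1 = -2.8
h=10: q̂ = -0.5 + 1.4·10 = 13.5; r = 14.5 − 13.5 = 1
h=11: q̂ = -0.5 + 1.4·11 = 14.9; r = 19.5 − 14.9 = 4.6
h=12: q̂ = -0.5 + 1.4·12 = 16.3; r = 18.5 − 16.3 = 2.2
h=13: q̂ = -0.5 + 1.4·13 = 17.7; r = 13.1 − 17.7 = -4.6
h=14: q̂ = -0.5 + 1.4·14 = 19.1; r = 19.1 − 19.1 = 0
SSE = 1.44 + 0.64 + 7.84 + 1 + 21.16 + 4.84 + 21.16 + 0 = 58.08
s = √(58.08/6) = √9.68 ≈ 3.111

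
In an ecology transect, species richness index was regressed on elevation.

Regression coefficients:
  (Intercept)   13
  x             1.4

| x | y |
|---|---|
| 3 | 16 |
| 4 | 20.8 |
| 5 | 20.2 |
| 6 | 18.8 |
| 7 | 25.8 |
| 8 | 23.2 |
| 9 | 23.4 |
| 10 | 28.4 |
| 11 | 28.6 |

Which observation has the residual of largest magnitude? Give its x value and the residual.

x = 7, r = 3

x=3: ŷ = 13 + 1.4·3 = 17.2; r = 16 − 17.2 = -1.2
x=4: ŷ = 13 + 1.4·4 = 18.6; r = 20.8 − 18.6 = 2.2
x=5: ŷ = 13 + 1.4·5 = 20; r = 20.2 − 20 = 0.2
x=6: ŷ = 13 + 1.4·6 = 21.4; r = 18.8 − 21.4 = -2.6
x=7: ŷ = 13 + 1.4·7 = 22.8; r = 25.8 − 22.8 = 3
x=8: ŷ = 13 + 1.4·8 = 24.2; r = 23.2 − 24.2 = -1
x=9: ŷ = 13 + 1.4·9 = 25.6; r = 23.4 − 25.6 = -2.2
x=10: ŷ = 13 + 1.4·10 = 27; r = 28.4 − 27 = 1.4
x=11: ŷ = 13 + 1.4·11 = 28.4; r = 28.6 − 28.4 = 0.2
Largest |r| is 3 at x = 7, residual 3.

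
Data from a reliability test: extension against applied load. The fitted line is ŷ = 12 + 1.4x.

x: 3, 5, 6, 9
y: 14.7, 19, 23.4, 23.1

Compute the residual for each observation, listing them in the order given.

-1.5, 0, 3, -1.5

x=3: ŷ = 12 + 1.4·3 = 16.2; r = 14.7 − 16.2 = -1.5
x=5: ŷ = 12 + 1.4·5 = 19; r = 19 − 19 = 0
x=6: ŷ = 12 + 1.4·6 = 20.4; r = 23.4 − 20.4 = 3
x=9: ŷ = 12 + 1.4·9 = 24.6; r = 23.1 − 24.6 = -1.5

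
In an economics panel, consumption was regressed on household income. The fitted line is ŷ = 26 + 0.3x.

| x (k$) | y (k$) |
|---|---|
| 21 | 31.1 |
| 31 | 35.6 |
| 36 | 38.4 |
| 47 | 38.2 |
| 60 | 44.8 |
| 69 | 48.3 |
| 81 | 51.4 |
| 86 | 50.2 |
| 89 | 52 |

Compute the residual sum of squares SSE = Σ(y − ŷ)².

x=21: ŷ = 26 + 0.3·21 = 32.3; r = 31.1 − 32.3 = -1.2
x=31: ŷ = 26 + 0.3·31 = 35.3; r = 35.6 − 35.3 = 0.3
x=36: ŷ = 26 + 0.3·36 = 36.8; r = 38.4 − 36.8 = 1.6
x=47: ŷ = 26 + 0.3·47 = 40.1; r = 38.2 − 40.1 = -1.9
x=60: ŷ = 26 + 0.3·60 = 44; r = 44.8 − 44 = 0.8
x=69: ŷ = 26 + 0.3·69 = 46.7; r = 48.3 − 46.7 = 1.6
x=81: ŷ = 26 + 0.3·81 = 50.3; r = 51.4 − 50.3 = 1.1
x=86: ŷ = 26 + 0.3·86 = 51.8; r = 50.2 − 51.8 = -1.6
x=89: ŷ = 26 + 0.3·89 = 52.7; r = 52 − 52.7 = -0.7
SSE = 1.44 + 0.09 + 2.56 + 3.61 + 0.64 + 2.56 + 1.21 + 2.56 + 0.49 = 15.16

SSE = 15.16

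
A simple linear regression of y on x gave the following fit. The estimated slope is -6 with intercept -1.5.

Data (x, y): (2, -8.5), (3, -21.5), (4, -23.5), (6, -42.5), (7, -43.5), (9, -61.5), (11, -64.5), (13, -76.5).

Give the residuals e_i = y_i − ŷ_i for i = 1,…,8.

x=2: ŷ = -1.5 − 6·2 = -13.5; e = -8.5 − (-13.5) = 5
x=3: ŷ = -1.5 − 6·3 = -19.5; e = -21.5 − (-19.5) = -2
x=4: ŷ = -1.5 − 6·4 = -25.5; e = -23.5 − (-25.5) = 2
x=6: ŷ = -1.5 − 6·6 = -37.5; e = -42.5 − (-37.5) = -5
x=7: ŷ = -1.5 − 6·7 = -43.5; e = -43.5 − (-43.5) = 0
x=9: ŷ = -1.5 − 6·9 = -55.5; e = -61.5 − (-55.5) = -6
x=11: ŷ = -1.5 − 6·11 = -67.5; e = -64.5 − (-67.5) = 3
x=13: ŷ = -1.5 − 6·13 = -79.5; e = -76.5 − (-79.5) = 3

5, -2, 2, -5, 0, -6, 3, 3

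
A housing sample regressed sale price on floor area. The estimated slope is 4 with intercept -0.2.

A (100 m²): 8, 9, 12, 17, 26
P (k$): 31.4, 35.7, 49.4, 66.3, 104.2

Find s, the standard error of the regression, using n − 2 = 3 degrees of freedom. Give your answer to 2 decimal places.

s = 1.31

A=8: P̂ = -0.2 + 4·8 = 31.8; r = 31.4 − 31.8 = -0.4
A=9: P̂ = -0.2 + 4·9 = 35.8; r = 35.7 − 35.8 = -0.1
A=12: P̂ = -0.2 + 4·12 = 47.8; r = 49.4 − 47.8 = 1.6
A=17: P̂ = -0.2 + 4·17 = 67.8; r = 66.3 − 67.8 = -1.5
A=26: P̂ = -0.2 + 4·26 = 103.8; r = 104.2 − 103.8 = 0.4
SSE = 0.16 + 0.01 + 2.56 + 2.25 + 0.16 = 5.14
s = √(5.14/3) = √1.71333 ≈ 1.31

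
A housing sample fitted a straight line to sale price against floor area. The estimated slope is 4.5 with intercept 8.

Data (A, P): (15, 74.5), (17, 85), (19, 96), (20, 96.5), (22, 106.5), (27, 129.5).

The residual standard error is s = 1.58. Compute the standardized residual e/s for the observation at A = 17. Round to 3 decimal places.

0.316

ŷ = 8 + 4.5·17 = 84.5
e = 85 − 84.5 = 0.5
e/s = 0.5 / 1.58 = 0.316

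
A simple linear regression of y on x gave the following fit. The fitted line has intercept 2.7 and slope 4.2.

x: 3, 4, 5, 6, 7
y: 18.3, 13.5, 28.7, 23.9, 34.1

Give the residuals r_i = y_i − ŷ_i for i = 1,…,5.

3, -6, 5, -4, 2

x=3: ŷ = 2.7 + 4.2·3 = 15.3; r = 18.3 − 15.3 = 3
x=4: ŷ = 2.7 + 4.2·4 = 19.5; r = 13.5 − 19.5 = -6
x=5: ŷ = 2.7 + 4.2·5 = 23.7; r = 28.7 − 23.7 = 5
x=6: ŷ = 2.7 + 4.2·6 = 27.9; r = 23.9 − 27.9 = -4
x=7: ŷ = 2.7 + 4.2·7 = 32.1; r = 34.1 − 32.1 = 2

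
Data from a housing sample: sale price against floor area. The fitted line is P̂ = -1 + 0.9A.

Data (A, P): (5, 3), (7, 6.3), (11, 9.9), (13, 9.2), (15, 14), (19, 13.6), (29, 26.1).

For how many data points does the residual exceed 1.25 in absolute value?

A=5: P̂ = -1 + 0.9·5 = 3.5; r = 3 − 3.5 = -0.5
A=7: P̂ = -1 + 0.9·7 = 5.3; r = 6.3 − 5.3 = 1
A=11: P̂ = -1 + 0.9·11 = 8.9; r = 9.9 − 8.9 = 1
A=13: P̂ = -1 + 0.9·13 = 10.7; r = 9.2 − 10.7 = -1.5
A=15: P̂ = -1 + 0.9·15 = 12.5; r = 14 − 12.5 = 1.5
A=19: P̂ = -1 + 0.9·19 = 16.1; r = 13.6 − 16.1 = -2.5
A=29: P̂ = -1 + 0.9·29 = 25.1; r = 26.1 − 25.1 = 1
|r| > 1.25: A=13 (|r|=1.5), A=15 (|r|=1.5), A=19 (|r|=2.5) → 3

3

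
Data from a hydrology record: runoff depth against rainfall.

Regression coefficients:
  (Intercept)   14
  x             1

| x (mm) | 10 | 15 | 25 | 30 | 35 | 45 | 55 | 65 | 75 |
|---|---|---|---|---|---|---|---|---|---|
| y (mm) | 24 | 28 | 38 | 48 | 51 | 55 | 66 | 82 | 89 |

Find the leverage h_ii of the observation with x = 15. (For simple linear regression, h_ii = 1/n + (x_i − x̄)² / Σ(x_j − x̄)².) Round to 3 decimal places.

x̄ = (10 + 15 + 25 + 30 + 35 + 45 + 55 + 65 + 75)/9 = 39.4444
Σ(x − x̄)² = 866.975 + 597.531 + 208.642 + 89.1975 + 19.7531 + 30.8642 + 241.975 + 653.086 + 1264.2 = 3972.22
h = 1/9 + (-24.4444)²/3972.22 = 0.111111 + 0.150427 = 0.262

h = 0.262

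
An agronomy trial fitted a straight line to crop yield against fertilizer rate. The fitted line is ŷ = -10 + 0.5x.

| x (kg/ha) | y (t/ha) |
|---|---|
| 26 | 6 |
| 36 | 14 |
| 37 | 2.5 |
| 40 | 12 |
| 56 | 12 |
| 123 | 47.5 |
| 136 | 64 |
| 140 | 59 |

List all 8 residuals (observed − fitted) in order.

3, 6, -6, 2, -6, -4, 6, -1

x=26: ŷ = -10 + 0.5·26 = 3; r = 6 − 3 = 3
x=36: ŷ = -10 + 0.5·36 = 8; r = 14 − 8 = 6
x=37: ŷ = -10 + 0.5·37 = 8.5; r = 2.5 − 8.5 = -6
x=40: ŷ = -10 + 0.5·40 = 10; r = 12 − 10 = 2
x=56: ŷ = -10 + 0.5·56 = 18; r = 12 − 18 = -6
x=123: ŷ = -10 + 0.5·123 = 51.5; r = 47.5 − 51.5 = -4
x=136: ŷ = -10 + 0.5·136 = 58; r = 64 − 58 = 6
x=140: ŷ = -10 + 0.5·140 = 60; r = 59 − 60 = -1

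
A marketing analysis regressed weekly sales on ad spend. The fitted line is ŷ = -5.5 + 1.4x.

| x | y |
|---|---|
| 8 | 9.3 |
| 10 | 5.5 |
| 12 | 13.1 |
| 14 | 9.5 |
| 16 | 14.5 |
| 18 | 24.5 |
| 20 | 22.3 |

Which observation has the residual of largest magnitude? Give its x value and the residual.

x=8: ŷ = -5.5 + 1.4·8 = 5.7; e = 9.3 − 5.7 = 3.6
x=10: ŷ = -5.5 + 1.4·10 = 8.5; e = 5.5 − 8.5 = -3
x=12: ŷ = -5.5 + 1.4·12 = 11.3; e = 13.1 − 11.3 = 1.8
x=14: ŷ = -5.5 + 1.4·14 = 14.1; e = 9.5 − 14.1 = -4.6
x=16: ŷ = -5.5 + 1.4·16 = 16.9; e = 14.5 − 16.9 = -2.4
x=18: ŷ = -5.5 + 1.4·18 = 19.7; e = 24.5 − 19.7 = 4.8
x=20: ŷ = -5.5 + 1.4·20 = 22.5; e = 22.3 − 22.5 = -0.2
Largest |e| is 4.8 at x = 18, residual 4.8.

x = 18, e = 4.8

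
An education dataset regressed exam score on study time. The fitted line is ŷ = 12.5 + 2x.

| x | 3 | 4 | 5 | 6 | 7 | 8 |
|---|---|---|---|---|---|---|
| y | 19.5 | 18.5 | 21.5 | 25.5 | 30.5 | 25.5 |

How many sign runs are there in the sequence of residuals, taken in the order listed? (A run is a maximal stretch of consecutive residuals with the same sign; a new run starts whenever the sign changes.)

x=3: ŷ = 12.5 + 2·3 = 18.5; r = 19.5 − 18.5 = 1
x=4: ŷ = 12.5 + 2·4 = 20.5; r = 18.5 − 20.5 = -2
x=5: ŷ = 12.5 + 2·5 = 22.5; r = 21.5 − 22.5 = -1
x=6: ŷ = 12.5 + 2·6 = 24.5; r = 25.5 − 24.5 = 1
x=7: ŷ = 12.5 + 2·7 = 26.5; r = 30.5 − 26.5 = 4
x=8: ŷ = 12.5 + 2·8 = 28.5; r = 25.5 − 28.5 = -3
Signs: + − − + + −
Runs: +×1, −×2, +×2, −×1 → 4

4 runs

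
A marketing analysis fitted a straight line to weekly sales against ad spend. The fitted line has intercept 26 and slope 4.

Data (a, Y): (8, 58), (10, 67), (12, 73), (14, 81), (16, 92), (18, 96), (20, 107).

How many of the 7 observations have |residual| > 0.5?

6

a=8: ŷ = 26 + 4·8 = 58; r = 58 − 58 = 0
a=10: ŷ = 26 + 4·10 = 66; r = 67 − 66 = 1
a=12: ŷ = 26 + 4·12 = 74; r = 73 − 74 = -1
a=14: ŷ = 26 + 4·14 = 82; r = 81 − 82 = -1
a=16: ŷ = 26 + 4·16 = 90; r = 92 − 90 = 2
a=18: ŷ = 26 + 4·18 = 98; r = 96 − 98 = -2
a=20: ŷ = 26 + 4·20 = 106; r = 107 − 106 = 1
|r| > 0.5: a=10 (|r|=1), a=12 (|r|=1), a=14 (|r|=1), a=16 (|r|=2), a=18 (|r|=2), a=20 (|r|=1) → 6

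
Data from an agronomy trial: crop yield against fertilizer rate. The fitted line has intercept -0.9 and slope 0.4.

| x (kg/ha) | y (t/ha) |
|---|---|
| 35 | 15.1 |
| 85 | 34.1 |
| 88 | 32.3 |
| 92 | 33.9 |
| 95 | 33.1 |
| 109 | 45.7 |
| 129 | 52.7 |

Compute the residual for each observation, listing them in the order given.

x=35: ŷ = -0.9 + 0.4·35 = 13.1; r = 15.1 − 13.1 = 2
x=85: ŷ = -0.9 + 0.4·85 = 33.1; r = 34.1 − 33.1 = 1
x=88: ŷ = -0.9 + 0.4·88 = 34.3; r = 32.3 − 34.3 = -2
x=92: ŷ = -0.9 + 0.4·92 = 35.9; r = 33.9 − 35.9 = -2
x=95: ŷ = -0.9 + 0.4·95 = 37.1; r = 33.1 − 37.1 = -4
x=109: ŷ = -0.9 + 0.4·109 = 42.7; r = 45.7 − 42.7 = 3
x=129: ŷ = -0.9 + 0.4·129 = 50.7; r = 52.7 − 50.7 = 2

2, 1, -2, -2, -4, 3, 2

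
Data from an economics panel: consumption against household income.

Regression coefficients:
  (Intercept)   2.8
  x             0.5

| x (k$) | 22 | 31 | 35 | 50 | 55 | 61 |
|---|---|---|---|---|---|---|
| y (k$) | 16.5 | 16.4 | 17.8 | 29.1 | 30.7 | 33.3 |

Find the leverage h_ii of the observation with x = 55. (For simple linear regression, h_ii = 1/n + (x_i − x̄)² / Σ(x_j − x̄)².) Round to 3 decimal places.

h = 0.305

x̄ = (22 + 31 + 35 + 50 + 55 + 61)/6 = 42.3333
Σ(x − x̄)² = 413.444 + 128.444 + 53.7778 + 58.7778 + 160.444 + 348.444 = 1163.33
h = 1/6 + (12.6667)²/1163.33 = 0.166667 + 0.137918 = 0.305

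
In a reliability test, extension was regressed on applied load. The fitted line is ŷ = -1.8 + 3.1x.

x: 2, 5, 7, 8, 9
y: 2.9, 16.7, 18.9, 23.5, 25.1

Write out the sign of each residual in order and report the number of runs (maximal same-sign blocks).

x=2: ŷ = -1.8 + 3.1·2 = 4.4; e = 2.9 − 4.4 = -1.5
x=5: ŷ = -1.8 + 3.1·5 = 13.7; e = 16.7 − 13.7 = 3
x=7: ŷ = -1.8 + 3.1·7 = 19.9; e = 18.9 − 19.9 = -1
x=8: ŷ = -1.8 + 3.1·8 = 23; e = 23.5 − 23 = 0.5
x=9: ŷ = -1.8 + 3.1·9 = 26.1; e = 25.1 − 26.1 = -1
Signs: − + − + −
Runs: −×1, +×1, −×1, +×1, −×1 → 5

5 runs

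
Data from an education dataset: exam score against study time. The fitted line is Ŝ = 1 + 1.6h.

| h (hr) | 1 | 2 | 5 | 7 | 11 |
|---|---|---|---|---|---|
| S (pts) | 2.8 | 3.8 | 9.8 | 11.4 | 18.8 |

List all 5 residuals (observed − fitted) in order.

h=1: Ŝ = 1 + 1.6·1 = 2.6; e = 2.8 − 2.6 = 0.2
h=2: Ŝ = 1 + 1.6·2 = 4.2; e = 3.8 − 4.2 = -0.4
h=5: Ŝ = 1 + 1.6·5 = 9; e = 9.8 − 9 = 0.8
h=7: Ŝ = 1 + 1.6·7 = 12.2; e = 11.4 − 12.2 = -0.8
h=11: Ŝ = 1 + 1.6·11 = 18.6; e = 18.8 − 18.6 = 0.2

0.2, -0.4, 0.8, -0.8, 0.2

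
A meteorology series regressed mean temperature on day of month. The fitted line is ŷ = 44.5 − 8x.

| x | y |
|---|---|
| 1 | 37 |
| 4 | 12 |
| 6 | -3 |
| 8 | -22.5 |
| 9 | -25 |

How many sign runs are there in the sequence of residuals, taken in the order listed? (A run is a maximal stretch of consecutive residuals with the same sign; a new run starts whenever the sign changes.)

5 runs

x=1: ŷ = 44.5 − 8·1 = 36.5; e = 37 − 36.5 = 0.5
x=4: ŷ = 44.5 − 8·4 = 12.5; e = 12 − 12.5 = -0.5
x=6: ŷ = 44.5 − 8·6 = -3.5; e = -3 − (-3.5) = 0.5
x=8: ŷ = 44.5 − 8·8 = -19.5; e = -22.5 − (-19.5) = -3
x=9: ŷ = 44.5 − 8·9 = -27.5; e = -25 − (-27.5) = 2.5
Signs: + − + − +
Runs: +×1, −×1, +×1, −×1, +×1 → 5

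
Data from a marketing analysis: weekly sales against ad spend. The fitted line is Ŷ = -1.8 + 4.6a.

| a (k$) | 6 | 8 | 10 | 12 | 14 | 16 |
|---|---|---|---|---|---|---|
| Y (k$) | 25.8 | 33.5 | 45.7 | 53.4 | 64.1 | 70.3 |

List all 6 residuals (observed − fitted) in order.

0, -1.5, 1.5, 0, 1.5, -1.5

a=6: Ŷ = -1.8 + 4.6·6 = 25.8; r = 25.8 − 25.8 = 0
a=8: Ŷ = -1.8 + 4.6·8 = 35; r = 33.5 − 35 = -1.5
a=10: Ŷ = -1.8 + 4.6·10 = 44.2; r = 45.7 − 44.2 = 1.5
a=12: Ŷ = -1.8 + 4.6·12 = 53.4; r = 53.4 − 53.4 = 0
a=14: Ŷ = -1.8 + 4.6·14 = 62.6; r = 64.1 − 62.6 = 1.5
a=16: Ŷ = -1.8 + 4.6·16 = 71.8; r = 70.3 − 71.8 = -1.5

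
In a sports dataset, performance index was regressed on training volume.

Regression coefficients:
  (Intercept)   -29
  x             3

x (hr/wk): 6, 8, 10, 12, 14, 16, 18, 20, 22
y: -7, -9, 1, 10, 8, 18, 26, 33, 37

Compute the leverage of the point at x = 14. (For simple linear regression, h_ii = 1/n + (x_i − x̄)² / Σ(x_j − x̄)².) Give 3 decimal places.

x̄ = (6 + 8 + 10 + 12 + 14 + 16 + 18 + 20 + 22)/9 = 14
Σ(x − x̄)² = 64 + 36 + 16 + 4 + 0 + 4 + 16 + 36 + 64 = 240
h = 1/9 + (0)²/240 = 0.111111 + 0 = 0.111

h = 0.111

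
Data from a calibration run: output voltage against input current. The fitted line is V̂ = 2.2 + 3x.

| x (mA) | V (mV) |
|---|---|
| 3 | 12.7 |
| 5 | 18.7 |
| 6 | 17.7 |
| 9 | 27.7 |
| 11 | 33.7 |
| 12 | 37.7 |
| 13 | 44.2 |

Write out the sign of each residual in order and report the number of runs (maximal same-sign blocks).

3 runs

x=3: V̂ = 2.2 + 3·3 = 11.2; e = 12.7 − 11.2 = 1.5
x=5: V̂ = 2.2 + 3·5 = 17.2; e = 18.7 − 17.2 = 1.5
x=6: V̂ = 2.2 + 3·6 = 20.2; e = 17.7 − 20.2 = -2.5
x=9: V̂ = 2.2 + 3·9 = 29.2; e = 27.7 − 29.2 = -1.5
x=11: V̂ = 2.2 + 3·11 = 35.2; e = 33.7 − 35.2 = -1.5
x=12: V̂ = 2.2 + 3·12 = 38.2; e = 37.7 − 38.2 = -0.5
x=13: V̂ = 2.2 + 3·13 = 41.2; e = 44.2 − 41.2 = 3
Signs: + + − − − − +
Runs: +×2, −×4, +×1 → 3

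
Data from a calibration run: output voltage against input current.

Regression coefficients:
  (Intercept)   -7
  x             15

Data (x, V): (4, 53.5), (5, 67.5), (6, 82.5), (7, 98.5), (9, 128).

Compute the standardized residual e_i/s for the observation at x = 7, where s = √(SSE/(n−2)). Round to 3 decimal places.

x=4: V̂ = -7 + 15·4 = 53; e = 53.5 − 53 = 0.5
x=5: V̂ = -7 + 15·5 = 68; e = 67.5 − 68 = -0.5
x=6: V̂ = -7 + 15·6 = 83; e = 82.5 − 83 = -0.5
x=7: V̂ = -7 + 15·7 = 98; e = 98.5 − 98 = 0.5
x=9: V̂ = -7 + 15·9 = 128; e = 128 − 128 = 0
SSE = 0.25 + 0.25 + 0.25 + 0.25 + 0 = 1
s = √(1/3) = 0.57735
e/s = 0.5 / 0.57735 = 0.866

0.866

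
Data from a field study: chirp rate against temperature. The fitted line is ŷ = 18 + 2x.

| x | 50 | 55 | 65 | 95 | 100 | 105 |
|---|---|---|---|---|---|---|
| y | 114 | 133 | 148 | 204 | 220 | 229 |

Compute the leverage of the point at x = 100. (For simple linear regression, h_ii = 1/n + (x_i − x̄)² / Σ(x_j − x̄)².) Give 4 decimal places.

h = 0.3240

x̄ = (50 + 55 + 65 + 95 + 100 + 105)/6 = 78.3333
Σ(x − x̄)² = 802.778 + 544.444 + 177.778 + 277.778 + 469.444 + 711.111 = 2983.33
h = 1/6 + (21.6667)²/2983.33 = 0.166667 + 0.157356 = 0.3240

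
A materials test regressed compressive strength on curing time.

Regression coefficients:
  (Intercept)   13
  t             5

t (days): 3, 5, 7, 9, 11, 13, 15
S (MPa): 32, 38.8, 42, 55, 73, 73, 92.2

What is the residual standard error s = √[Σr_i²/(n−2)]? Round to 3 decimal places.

s = 5.085

t=3: ŷ = 13 + 5·3 = 28; r = 32 − 28 = 4
t=5: ŷ = 13 + 5·5 = 38; r = 38.8 − 38 = 0.8
t=7: ŷ = 13 + 5·7 = 48; r = 42 − 48 = -6
t=9: ŷ = 13 + 5·9 = 58; r = 55 − 58 = -3
t=11: ŷ = 13 + 5·11 = 68; r = 73 − 68 = 5
t=13: ŷ = 13 + 5·13 = 78; r = 73 − 78 = -5
t=15: ŷ = 13 + 5·15 = 88; r = 92.2 − 88 = 4.2
SSE = 16 + 0.64 + 36 + 9 + 25 + 25 + 17.64 = 129.28
s = √(129.28/5) = √25.856 ≈ 5.085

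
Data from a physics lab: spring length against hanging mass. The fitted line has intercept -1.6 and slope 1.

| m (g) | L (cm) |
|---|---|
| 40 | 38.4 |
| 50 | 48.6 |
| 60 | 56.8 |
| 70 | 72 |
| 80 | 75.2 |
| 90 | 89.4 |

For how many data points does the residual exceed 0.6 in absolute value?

4

m=40: ŷ = -1.6 + 40 = 38.4; r = 38.4 − 38.4 = 0
m=50: ŷ = -1.6 + 50 = 48.4; r = 48.6 − 48.4 = 0.2
m=60: ŷ = -1.6 + 60 = 58.4; r = 56.8 − 58.4 = -1.6
m=70: ŷ = -1.6 + 70 = 68.4; r = 72 − 68.4 = 3.6
m=80: ŷ = -1.6 + 80 = 78.4; r = 75.2 − 78.4 = -3.2
m=90: ŷ = -1.6 + 90 = 88.4; r = 89.4 − 88.4 = 1
|r| > 0.6: m=60 (|r|=1.6), m=70 (|r|=3.6), m=80 (|r|=3.2), m=90 (|r|=1) → 4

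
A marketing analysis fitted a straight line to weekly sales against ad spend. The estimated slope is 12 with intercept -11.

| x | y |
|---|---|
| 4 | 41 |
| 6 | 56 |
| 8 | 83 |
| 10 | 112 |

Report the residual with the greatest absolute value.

r = -5

x=4: ŷ = -11 + 12·4 = 37; r = 41 − 37 = 4
x=6: ŷ = -11 + 12·6 = 61; r = 56 − 61 = -5
x=8: ŷ = -11 + 12·8 = 85; r = 83 − 85 = -2
x=10: ŷ = -11 + 12·10 = 109; r = 112 − 109 = 3
Largest |r| is 5 at x = 6, residual -5.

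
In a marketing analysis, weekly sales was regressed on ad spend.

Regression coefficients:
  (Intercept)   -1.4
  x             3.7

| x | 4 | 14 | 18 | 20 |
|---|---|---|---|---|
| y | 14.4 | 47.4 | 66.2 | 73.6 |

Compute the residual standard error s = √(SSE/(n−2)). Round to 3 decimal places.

s = 2.449

x=4: ŷ = -1.4 + 3.7·4 = 13.4; e = 14.4 − 13.4 = 1
x=14: ŷ = -1.4 + 3.7·14 = 50.4; e = 47.4 − 50.4 = -3
x=18: ŷ = -1.4 + 3.7·18 = 65.2; e = 66.2 − 65.2 = 1
x=20: ŷ = -1.4 + 3.7·20 = 72.6; e = 73.6 − 72.6 = 1
SSE = 1 + 9 + 1 + 1 = 12
s = √(12/2) = √6 ≈ 2.449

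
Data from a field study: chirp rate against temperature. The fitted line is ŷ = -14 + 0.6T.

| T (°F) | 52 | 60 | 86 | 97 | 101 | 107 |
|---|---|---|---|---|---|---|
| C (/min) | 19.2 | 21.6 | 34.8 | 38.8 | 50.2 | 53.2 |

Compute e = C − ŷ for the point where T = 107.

e = 3

ŷ = -14 + 0.6·107 = 50.2
e = 53.2 − 50.2 = 3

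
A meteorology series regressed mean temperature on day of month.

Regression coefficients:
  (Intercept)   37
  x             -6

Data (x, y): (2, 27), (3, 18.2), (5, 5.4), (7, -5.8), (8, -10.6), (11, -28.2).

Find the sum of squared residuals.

x=2: ŷ = 37 − 6·2 = 25; e = 27 − 25 = 2
x=3: ŷ = 37 − 6·3 = 19; e = 18.2 − 19 = -0.8
x=5: ŷ = 37 − 6·5 = 7; e = 5.4 − 7 = -1.6
x=7: ŷ = 37 − 6·7 = -5; e = -5.8 − (-5) = -0.8
x=8: ŷ = 37 − 6·8 = -11; e = -10.6 − (-11) = 0.4
x=11: ŷ = 37 − 6·11 = -29; e = -28.2 − (-29) = 0.8
SSE = 4 + 0.64 + 2.56 + 0.64 + 0.16 + 0.64 = 8.64

SSE = 8.64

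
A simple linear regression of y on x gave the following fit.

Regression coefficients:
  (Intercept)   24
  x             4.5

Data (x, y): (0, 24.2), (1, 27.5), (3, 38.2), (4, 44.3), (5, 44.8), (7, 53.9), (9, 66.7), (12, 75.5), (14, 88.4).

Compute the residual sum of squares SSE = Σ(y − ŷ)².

x=0: ŷ = 24 + 4.5·0 = 24; r = 24.2 − 24 = 0.2
x=1: ŷ = 24 + 4.5·1 = 28.5; r = 27.5 − 28.5 = -1
x=3: ŷ = 24 + 4.5·3 = 37.5; r = 38.2 − 37.5 = 0.7
x=4: ŷ = 24 + 4.5·4 = 42; r = 44.3 − 42 = 2.3
x=5: ŷ = 24 + 4.5·5 = 46.5; r = 44.8 − 46.5 = -1.7
x=7: ŷ = 24 + 4.5·7 = 55.5; r = 53.9 − 55.5 = -1.6
x=9: ŷ = 24 + 4.5·9 = 64.5; r = 66.7 − 64.5 = 2.2
x=12: ŷ = 24 + 4.5·12 = 78; r = 75.5 − 78 = -2.5
x=14: ŷ = 24 + 4.5·14 = 87; r = 88.4 − 87 = 1.4
SSE = 0.04 + 1 + 0.49 + 5.29 + 2.89 + 2.56 + 4.84 + 6.25 + 1.96 = 25.32

SSE = 25.32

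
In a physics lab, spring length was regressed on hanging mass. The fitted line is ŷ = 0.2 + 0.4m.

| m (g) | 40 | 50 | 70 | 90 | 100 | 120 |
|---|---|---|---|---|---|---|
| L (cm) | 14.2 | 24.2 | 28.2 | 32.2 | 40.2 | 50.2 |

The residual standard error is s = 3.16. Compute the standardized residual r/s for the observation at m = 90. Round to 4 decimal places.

ŷ = 0.2 + 0.4·90 = 36.2
r = 32.2 − 36.2 = -4
r/s = -4 / 3.16 = -1.2658

-1.2658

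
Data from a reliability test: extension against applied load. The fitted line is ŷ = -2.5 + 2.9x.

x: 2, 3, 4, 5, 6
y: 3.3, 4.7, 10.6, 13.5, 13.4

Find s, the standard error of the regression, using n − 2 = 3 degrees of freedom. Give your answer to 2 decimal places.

s = 1.73

x=2: ŷ = -2.5 + 2.9·2 = 3.3; e = 3.3 − 3.3 = 0
x=3: ŷ = -2.5 + 2.9·3 = 6.2; e = 4.7 − 6.2 = -1.5
x=4: ŷ = -2.5 + 2.9·4 = 9.1; e = 10.6 − 9.1 = 1.5
x=5: ŷ = -2.5 + 2.9·5 = 12; e = 13.5 − 12 = 1.5
x=6: ŷ = -2.5 + 2.9·6 = 14.9; e = 13.4 − 14.9 = -1.5
SSE = 0 + 2.25 + 2.25 + 2.25 + 2.25 = 9
s = √(9/3) = √3 ≈ 1.73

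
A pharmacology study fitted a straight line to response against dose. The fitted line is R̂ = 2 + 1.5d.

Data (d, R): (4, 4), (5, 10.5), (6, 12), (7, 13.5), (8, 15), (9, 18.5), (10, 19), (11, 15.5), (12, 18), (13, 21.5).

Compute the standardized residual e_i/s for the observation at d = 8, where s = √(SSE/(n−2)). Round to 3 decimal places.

0.417

d=4: R̂ = 2 + 1.5·4 = 8; e = 4 − 8 = -4
d=5: R̂ = 2 + 1.5·5 = 9.5; e = 10.5 − 9.5 = 1
d=6: R̂ = 2 + 1.5·6 = 11; e = 12 − 11 = 1
d=7: R̂ = 2 + 1.5·7 = 12.5; e = 13.5 − 12.5 = 1
d=8: R̂ = 2 + 1.5·8 = 14; e = 15 − 14 = 1
d=9: R̂ = 2 + 1.5·9 = 15.5; e = 18.5 − 15.5 = 3
d=10: R̂ = 2 + 1.5·10 = 17; e = 19 − 17 = 2
d=11: R̂ = 2 + 1.5·11 = 18.5; e = 15.5 − 18.5 = -3
d=12: R̂ = 2 + 1.5·12 = 20; e = 18 − 20 = -2
d=13: R̂ = 2 + 1.5·13 = 21.5; e = 21.5 − 21.5 = 0
SSE = 16 + 1 + 1 + 1 + 1 + 9 + 4 + 9 + 4 + 0 = 46
s = √(46/8) = 2.39792
e/s = 1 / 2.39792 = 0.417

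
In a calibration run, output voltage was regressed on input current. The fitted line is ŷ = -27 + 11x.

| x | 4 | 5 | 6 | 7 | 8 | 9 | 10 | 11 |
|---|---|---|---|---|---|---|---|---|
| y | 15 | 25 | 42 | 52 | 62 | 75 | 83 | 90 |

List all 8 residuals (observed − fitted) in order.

-2, -3, 3, 2, 1, 3, 0, -4

x=4: ŷ = -27 + 11·4 = 17; r = 15 − 17 = -2
x=5: ŷ = -27 + 11·5 = 28; r = 25 − 28 = -3
x=6: ŷ = -27 + 11·6 = 39; r = 42 − 39 = 3
x=7: ŷ = -27 + 11·7 = 50; r = 52 − 50 = 2
x=8: ŷ = -27 + 11·8 = 61; r = 62 − 61 = 1
x=9: ŷ = -27 + 11·9 = 72; r = 75 − 72 = 3
x=10: ŷ = -27 + 11·10 = 83; r = 83 − 83 = 0
x=11: ŷ = -27 + 11·11 = 94; r = 90 − 94 = -4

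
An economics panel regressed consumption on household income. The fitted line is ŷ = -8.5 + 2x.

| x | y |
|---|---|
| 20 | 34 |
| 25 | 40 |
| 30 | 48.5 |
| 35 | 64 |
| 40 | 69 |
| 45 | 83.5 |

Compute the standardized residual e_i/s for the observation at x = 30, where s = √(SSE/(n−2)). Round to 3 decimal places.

x=20: ŷ = -8.5 + 2·20 = 31.5; e = 34 − 31.5 = 2.5
x=25: ŷ = -8.5 + 2·25 = 41.5; e = 40 − 41.5 = -1.5
x=30: ŷ = -8.5 + 2·30 = 51.5; e = 48.5 − 51.5 = -3
x=35: ŷ = -8.5 + 2·35 = 61.5; e = 64 − 61.5 = 2.5
x=40: ŷ = -8.5 + 2·40 = 71.5; e = 69 − 71.5 = -2.5
x=45: ŷ = -8.5 + 2·45 = 81.5; e = 83.5 − 81.5 = 2
SSE = 6.25 + 2.25 + 9 + 6.25 + 6.25 + 4 = 34
s = √(34/4) = 2.91548
e/s = -3 / 2.91548 = -1.029

-1.029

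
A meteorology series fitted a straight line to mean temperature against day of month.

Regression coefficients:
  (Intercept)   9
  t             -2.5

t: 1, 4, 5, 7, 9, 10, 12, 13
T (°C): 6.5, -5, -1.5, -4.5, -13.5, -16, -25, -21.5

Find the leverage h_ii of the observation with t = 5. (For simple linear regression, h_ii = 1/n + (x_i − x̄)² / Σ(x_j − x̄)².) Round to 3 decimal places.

h = 0.182

t̄ = (1 + 4 + 5 + 7 + 9 + 10 + 12 + 13)/8 = 7.625
Σ(t − t̄)² = 43.8906 + 13.1406 + 6.89062 + 0.390625 + 1.89062 + 5.64062 + 19.1406 + 28.8906 = 119.875
h = 1/8 + (-2.625)²/119.875 = 0.125 + 0.0574818 = 0.182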